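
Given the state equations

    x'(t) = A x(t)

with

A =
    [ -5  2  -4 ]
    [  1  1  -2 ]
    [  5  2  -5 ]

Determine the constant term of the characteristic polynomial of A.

-7

Expand det(sI - A) for the 3×3 matrix.
p(s) = s^3 + 9s^2 + 37s - 7.
(Check: constant term = det(-A) = (-1)^3 det A = -7; coefficient of s^2 = -tr A = 9.)
The constant term is -7.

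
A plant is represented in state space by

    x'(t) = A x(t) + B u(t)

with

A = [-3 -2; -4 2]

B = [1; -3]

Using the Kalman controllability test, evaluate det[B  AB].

-1

AB = [[3], [-10]]
Controllability matrix C = [B  AB] = [[1, 3], [-3, -10]]
det(C) = 1·(-10) - 3·(-3) = -10 - (-9) = -1
Since det(C) ≠ 0, rank(C) = 2 and the system is completely controllable.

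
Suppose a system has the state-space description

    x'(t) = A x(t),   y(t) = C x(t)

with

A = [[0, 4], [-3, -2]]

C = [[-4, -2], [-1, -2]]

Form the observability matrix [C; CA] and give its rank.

CA = [[6, -12], [6, 0]]
Observability matrix O = [C; CA] = [[-4, -2], [-1, -2], [6, -12], [6, 0]]
Take the 2×2 submatrix of O formed by rows 1, 2: [[-4, -2], [-1, -2]]. Its determinant is (-4)·(-2) - (-2)·(-1) = 8 - 2 = 6 ≠ 0.
So rank(O) ≥ 2; since O has 2 columns, rank(O) = 2.
rank(O) = 2 = n, so the pair (A, C) is completely observable.

2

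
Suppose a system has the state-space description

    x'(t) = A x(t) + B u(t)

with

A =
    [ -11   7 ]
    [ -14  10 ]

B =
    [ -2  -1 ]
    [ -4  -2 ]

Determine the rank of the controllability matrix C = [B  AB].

1

AB = [[-6, -3], [-12, -6]]
Controllability matrix C = [B  AB] = [[-2, -1, -6, -3], [-4, -2, -12, -6]]
Every column of C is a scalar multiple of column 1 = [-2, -4] (multipliers 1, 1/2, 3, 3/2), so the columns span a one-dimensional space.
C ≠ 0, hence rank(C) = 1.
rank(C) = 1 < n = 2, so the pair (A, B) is not completely controllable.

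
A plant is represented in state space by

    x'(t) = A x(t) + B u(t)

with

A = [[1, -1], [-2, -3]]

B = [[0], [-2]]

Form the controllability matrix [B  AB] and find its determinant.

4

AB = [[2], [6]]
Controllability matrix C = [B  AB] = [[0, 2], [-2, 6]]
det(C) = 0·6 - 2·(-2) = 0 - (-4) = 4
Since det(C) ≠ 0, rank(C) = 2 and the system is completely controllable.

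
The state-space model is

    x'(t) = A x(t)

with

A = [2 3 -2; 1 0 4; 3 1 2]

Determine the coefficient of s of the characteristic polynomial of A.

Expand det(sI - A) for the 3×3 matrix.
p(s) = s^3 - 4s^2 + 3s - 20.
(Check: constant term = det(-A) = (-1)^3 det A = -20; coefficient of s^2 = -tr A = -4.)
The coefficient of s is 3.

3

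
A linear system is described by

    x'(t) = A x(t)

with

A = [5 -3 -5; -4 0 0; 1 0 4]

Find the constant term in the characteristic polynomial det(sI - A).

Expand det(sI - A) for the 3×3 matrix.
p(s) = s^3 - 9s^2 + 13s + 48.
(Check: constant term = det(-A) = (-1)^3 det A = 48; coefficient of s^2 = -tr A = -9.)
The constant term is 48.

48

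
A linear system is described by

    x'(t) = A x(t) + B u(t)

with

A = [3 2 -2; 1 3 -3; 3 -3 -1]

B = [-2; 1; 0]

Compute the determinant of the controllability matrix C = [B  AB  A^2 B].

-552

AB = [[-4], [1], [-9]]
A^2B = [[8], [26], [-6]]
Controllability matrix C = [B  AB  A^2B] = [[-2, -4, 8], [1, 1, 26], [0, -9, -6]]
Expanding along the first row, det(C) = (-2)·(1·(-6) - 26·(-9)) - (-4)·(1·(-6) - 26·0) + 8·(1·(-9) - 1·0) = (-2)·228 - (-4)·(-6) + 8·(-9) = -552
Since det(C) ≠ 0, rank(C) = 3 and the system is completely controllable.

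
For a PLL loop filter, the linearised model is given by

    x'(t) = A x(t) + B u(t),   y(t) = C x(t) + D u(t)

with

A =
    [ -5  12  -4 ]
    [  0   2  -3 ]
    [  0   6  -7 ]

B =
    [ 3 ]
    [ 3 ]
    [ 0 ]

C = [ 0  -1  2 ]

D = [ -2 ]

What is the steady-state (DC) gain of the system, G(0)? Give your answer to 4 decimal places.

1.7500

G(0) = C(-A)^{-1}B + D = -C A^{-1} B + D.
det A = -20, so A^{-1} = (1/-20)·adj(A) = [[-1/5, -3, 7/5], [0, -7/4, 3/4], [0, -3/2, 1/2]]
A^{-1} B = [-48/5, -21/4, -9/2]^T
C A^{-1} B = -15/4
G(0) = D - C A^{-1} B = -2 - (-15/4) = 7/4 ≈ 1.7500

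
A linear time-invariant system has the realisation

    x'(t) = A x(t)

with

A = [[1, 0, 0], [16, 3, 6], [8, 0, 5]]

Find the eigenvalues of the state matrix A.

1, 3, 5

det(sI - A) = s^3 - (tr A)s^2 + (M11 + M22 + M33)s - det A, where Mii is the 2×2 principal minor of A obtained by deleting row i and column i.
tr A = 1 + 3 + 5 = 9; M11 = 3·5 - 6·0 = 15 - 0 = 15; M22 = 1·5 - 0·8 = 5 - 0 = 5; M33 = 1·3 - 0·16 = 3 - 0 = 3; sum of minors = 23.
det A = 1·(3·5 - 6·0) - 0·(16·5 - 6·8) + 0·(16·0 - 3·8) = 1·15 - 0·32 + 0·(-24) = 15.
So p(s) = det(sI - A) = s^3 - 9s^2 + 23s - 15.
Rational-root test: any integer root divides -15. Testing small divisors, s = 1 works: p(1) = 1 + (-9) + 23 + (-15) = 0, so (s - 1) is a factor.
Dividing, p(s) = (s - 1)(s^2 - 8s + 15).
Factor s^2 - 8s + 15: two numbers with sum 8 and product 15 are 5 and 3, so s^2 - 8s + 15 = (s - 5)(s - 3).
Hence p(s) = (s - 5) (s - 3) (s - 1), with roots 1, 3, 5.
At least one eigenvalue has non-negative real part, so the system is not asymptotically stable.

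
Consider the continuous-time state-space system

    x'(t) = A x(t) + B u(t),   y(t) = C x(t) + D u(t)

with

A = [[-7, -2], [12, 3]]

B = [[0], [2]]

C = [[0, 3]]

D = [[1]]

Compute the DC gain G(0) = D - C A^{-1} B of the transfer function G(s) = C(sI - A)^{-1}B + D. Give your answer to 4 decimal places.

15.0000

G(0) = C(-A)^{-1}B + D = -C A^{-1} B + D.
det A = 3, so A^{-1} = (1/3)·adj(A) = [[1, 2/3], [-4, -7/3]]
A^{-1} B = [4/3, -14/3]^T
C A^{-1} B = -14
G(0) = D - C A^{-1} B = 1 - (-14) = 15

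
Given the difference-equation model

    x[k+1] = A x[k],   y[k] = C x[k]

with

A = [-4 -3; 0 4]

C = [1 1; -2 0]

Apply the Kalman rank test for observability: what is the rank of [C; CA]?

2

CA = [[-4, 1], [8, 6]]
Observability matrix O = [C; CA] = [[1, 1], [-2, 0], [-4, 1], [8, 6]]
Take the 2×2 submatrix of O formed by rows 1, 2: [[1, 1], [-2, 0]]. Its determinant is 1·0 - 1·(-2) = 0 - (-2) = 2 ≠ 0.
So rank(O) ≥ 2; since O has 2 columns, rank(O) = 2.
rank(O) = 2 = n, so the pair (A, C) is completely observable.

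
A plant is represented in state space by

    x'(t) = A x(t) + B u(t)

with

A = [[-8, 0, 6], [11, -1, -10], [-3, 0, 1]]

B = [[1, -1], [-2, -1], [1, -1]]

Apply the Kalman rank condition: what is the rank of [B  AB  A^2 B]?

2

AB = [[-2, 2], [3, 0], [-2, 2]]
A^2B = [[4, -4], [-5, 2], [4, -4]]
Controllability matrix C = [B  AB  A^2B] = [[1, -1, -2, 2, 4, -4], [-2, -1, 3, 0, -5, 2], [1, -1, -2, 2, 4, -4]]
The rows r1, r2, r3 of C are linearly dependent: -r1 + r3 = 0 (check each entry), so rank(C) ≤ 2.
The 2×2 minor from rows 1, 2, columns 1, 2 is 1·(-1) - (-1)·(-2) = -1 - 2 = -3 ≠ 0, so rank(C) = 2.
rank(C) = 2 < n = 3, so the pair (A, B) is not completely controllable.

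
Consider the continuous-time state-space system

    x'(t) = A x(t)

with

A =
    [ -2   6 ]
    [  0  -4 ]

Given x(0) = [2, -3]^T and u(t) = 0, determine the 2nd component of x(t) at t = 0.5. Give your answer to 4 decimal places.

det(sI - A) = s^2 - (tr A)s + det A, with tr A = (-2) + (-4) = -6 and det A = (-2)·(-4) - 6·0 = 8 - 0 = 8.
So p(s) = det(sI - A) = s^2 + 6s + 8.
Factor s^2 + 6s + 8: two numbers with sum -6 and product 8 are -2 and -4, so s^2 + 6s + 8 = (s + 2)(s + 4).
Hence p(s) = (s + 2) (s + 4), with roots -4, -2.
The eigenvalues -4, -2 are distinct and real, so A is diagonalisable and x(t) = e^{At} x(0) = V diag(e^{λ_i t}) V^{-1} x(0), where the columns of V are the eigenvectors.
λ = -4: A - (-4)I = [[2, 6], [0, 0]]. Row 1 gives 2·v1 + 6·v2 = 0, so take v_1 = [3, -1]^T.
λ = -2: A - (-2)I = [[0, 6], [0, -2]]. Row 1 gives 0·v1 + 6·v2 = 0, so take v_2 = [-1, 0]^T.
V = [v_1 v_2] = [[3, -1], [-1, 0]] has det V = -1, so V^{-1} = adj(V)/det V = [[0, -1], [-1, -3]].
Modal coordinates z(0) = V^{-1} x(0): 0·2 + (-1)·(-3) = 3; (-1)·2 + (-3)·(-3) = 7; so z(0) = [3, 7]^T.
x_2(t) = Σ_i (v_i)_2 · z_i(0) · e^{λ_i t} (row 2 of V times the modal terms).
x_2(0.5) = (-1)·3·e^{-4·0.5} + 0·7·e^{-2·0.5} = (-3)·0.135335 + 0·0.367879 = -0.4060.

-0.4060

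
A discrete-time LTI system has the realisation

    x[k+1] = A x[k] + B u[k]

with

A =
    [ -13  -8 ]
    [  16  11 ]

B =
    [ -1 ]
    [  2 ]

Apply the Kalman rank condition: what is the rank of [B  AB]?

1

AB = [[-3], [6]]
Controllability matrix C = [B  AB] = [[-1, -3], [2, 6]]
Every column of C is a scalar multiple of column 1 = [-1, 2] (multipliers 1, 3), so the columns span a one-dimensional space.
C ≠ 0, hence rank(C) = 1.
rank(C) = 1 < n = 2, so the pair (A, B) is not completely controllable.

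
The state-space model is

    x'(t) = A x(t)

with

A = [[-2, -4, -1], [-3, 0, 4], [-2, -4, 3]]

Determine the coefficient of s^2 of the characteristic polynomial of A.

Expand det(sI - A) for the 3×3 matrix.
p(s) = s^3 - s^2 - 4s + 48.
(Check: constant term = det(-A) = (-1)^3 det A = 48; coefficient of s^2 = -tr A = -1.)
The coefficient of s^2 is -1.

-1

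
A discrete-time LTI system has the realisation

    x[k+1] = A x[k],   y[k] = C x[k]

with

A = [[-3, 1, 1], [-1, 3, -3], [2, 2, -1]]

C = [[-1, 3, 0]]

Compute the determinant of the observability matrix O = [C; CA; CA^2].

912

CA = [[0, 8, -10]]
CA^2 = [[-28, 4, -14]]
Observability matrix O = [C; CA; CA^2] = [[-1, 3, 0], [0, 8, -10], [-28, 4, -14]]
Expanding along the first row, det(O) = (-1)·(8·(-14) - (-10)·4) - 3·(0·(-14) - (-10)·(-28)) + 0·(0·4 - 8·(-28)) = (-1)·(-72) - 3·(-280) + 0·224 = 912
Since det(O) ≠ 0, rank(O) = 3 and the system is completely observable.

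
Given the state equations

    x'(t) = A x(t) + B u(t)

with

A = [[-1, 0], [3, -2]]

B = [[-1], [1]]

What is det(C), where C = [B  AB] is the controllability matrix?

AB = [[1], [-5]]
Controllability matrix C = [B  AB] = [[-1, 1], [1, -5]]
det(C) = (-1)·(-5) - 1·1 = 5 - 1 = 4
Since det(C) ≠ 0, rank(C) = 2 and the system is completely controllable.

4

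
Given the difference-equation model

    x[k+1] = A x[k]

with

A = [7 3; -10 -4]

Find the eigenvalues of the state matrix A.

1, 2

det(zI - A) = z^2 - (tr A)z + det A, with tr A = 7 + (-4) = 3 and det A = 7·(-4) - 3·(-10) = -28 - (-30) = 2.
So p(z) = det(zI - A) = z^2 - 3z + 2.
Factor z^2 - 3z + 2: two numbers with sum 3 and product 2 are 2 and 1, so z^2 - 3z + 2 = (z - 2)(z - 1).
Hence p(z) = (z - 2) (z - 1), with roots 1, 2.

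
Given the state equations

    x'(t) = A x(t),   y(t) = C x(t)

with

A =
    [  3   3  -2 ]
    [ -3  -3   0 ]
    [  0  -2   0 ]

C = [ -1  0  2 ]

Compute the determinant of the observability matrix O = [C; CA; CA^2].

178

CA = [[-3, -7, 2]]
CA^2 = [[12, 8, 6]]
Observability matrix O = [C; CA; CA^2] = [[-1, 0, 2], [-3, -7, 2], [12, 8, 6]]
Expanding along the first row, det(O) = (-1)·((-7)·6 - 2·8) - 0·((-3)·6 - 2·12) + 2·((-3)·8 - (-7)·12) = (-1)·(-58) - 0·(-42) + 2·60 = 178
Since det(O) ≠ 0, rank(O) = 3 and the system is completely observable.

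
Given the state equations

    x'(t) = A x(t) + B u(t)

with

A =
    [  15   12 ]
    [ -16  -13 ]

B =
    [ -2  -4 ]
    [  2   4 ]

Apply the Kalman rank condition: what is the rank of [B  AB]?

1

AB = [[-6, -12], [6, 12]]
Controllability matrix C = [B  AB] = [[-2, -4, -6, -12], [2, 4, 6, 12]]
Every column of C is a scalar multiple of column 1 = [-2, 2] (multipliers 1, 2, 3, 6), so the columns span a one-dimensional space.
C ≠ 0, hence rank(C) = 1.
rank(C) = 1 < n = 2, so the pair (A, B) is not completely controllable.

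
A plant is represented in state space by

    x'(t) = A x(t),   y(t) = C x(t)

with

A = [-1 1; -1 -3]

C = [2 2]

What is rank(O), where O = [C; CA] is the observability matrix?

1

CA = [[-4, -4]]
Observability matrix O = [C; CA] = [[2, 2], [-4, -4]]
Every row of O is a scalar multiple of row 1 = [2, 2] (multipliers 1, -2), so the rows span a one-dimensional space.
O ≠ 0, hence rank(O) = 1.
rank(O) = 1 < n = 2, so the pair (A, C) is not completely observable.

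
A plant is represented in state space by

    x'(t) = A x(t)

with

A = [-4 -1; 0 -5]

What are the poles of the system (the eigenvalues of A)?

-5, -4

det(sI - A) = s^2 - (tr A)s + det A, with tr A = (-4) + (-5) = -9 and det A = (-4)·(-5) - (-1)·0 = 20 - 0 = 20.
So p(s) = det(sI - A) = s^2 + 9s + 20.
Factor s^2 + 9s + 20: two numbers with sum -9 and product 20 are -4 and -5, so s^2 + 9s + 20 = (s + 4)(s + 5).
Hence p(s) = (s + 4) (s + 5), with roots -5, -4.
All eigenvalues have negative real part, so the system is asymptotically stable.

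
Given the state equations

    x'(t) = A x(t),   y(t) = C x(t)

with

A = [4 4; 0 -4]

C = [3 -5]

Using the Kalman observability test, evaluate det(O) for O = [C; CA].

156

CA = [[12, 32]]
Observability matrix O = [C; CA] = [[3, -5], [12, 32]]
det(O) = 3·32 - (-5)·12 = 96 - (-60) = 156
Since det(O) ≠ 0, rank(O) = 2 and the system is completely observable.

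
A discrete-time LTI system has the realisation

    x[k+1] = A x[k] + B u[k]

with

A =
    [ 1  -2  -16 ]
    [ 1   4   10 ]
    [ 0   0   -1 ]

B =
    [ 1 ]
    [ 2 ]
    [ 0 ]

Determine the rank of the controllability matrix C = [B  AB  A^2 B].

AB = [[-3], [9], [0]]
A^2B = [[-21], [33], [0]]
Controllability matrix C = [B  AB  A^2B] = [[1, -3, -21], [2, 9, 33], [0, 0, 0]]
Row 3 of C is identically zero, so rank(C) ≤ 2.
The 2×2 minor from rows 1, 2, columns 1, 2 is 1·9 - (-3)·2 = 9 - (-6) = 15 ≠ 0, so rank(C) = 2.
rank(C) = 2 < n = 3, so the pair (A, B) is not completely controllable.

2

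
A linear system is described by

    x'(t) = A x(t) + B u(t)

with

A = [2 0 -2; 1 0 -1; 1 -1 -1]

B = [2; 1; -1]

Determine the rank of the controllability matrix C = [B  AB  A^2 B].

2

AB = [[6], [3], [2]]
A^2B = [[8], [4], [1]]
Controllability matrix C = [B  AB  A^2B] = [[2, 6, 8], [1, 3, 4], [-1, 2, 1]]
The rows r1, r2, r3 of C are linearly dependent: -r1 + 2·r2 = 0 (check each entry), so rank(C) ≤ 2.
The 2×2 minor from rows 1, 3, columns 1, 2 is 2·2 - 6·(-1) = 4 - (-6) = 10 ≠ 0, so rank(C) = 2.
rank(C) = 2 < n = 3, so the pair (A, B) is not completely controllable.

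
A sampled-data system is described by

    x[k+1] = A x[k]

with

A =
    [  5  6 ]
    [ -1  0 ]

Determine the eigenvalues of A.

det(zI - A) = z^2 - (tr A)z + det A, with tr A = 5 + 0 = 5 and det A = 5·0 - 6·(-1) = 0 - (-6) = 6.
So p(z) = det(zI - A) = z^2 - 5z + 6.
Factor z^2 - 5z + 6: two numbers with sum 5 and product 6 are 3 and 2, so z^2 - 5z + 6 = (z - 3)(z - 2).
Hence p(z) = (z - 3) (z - 2), with roots 2, 3.

2, 3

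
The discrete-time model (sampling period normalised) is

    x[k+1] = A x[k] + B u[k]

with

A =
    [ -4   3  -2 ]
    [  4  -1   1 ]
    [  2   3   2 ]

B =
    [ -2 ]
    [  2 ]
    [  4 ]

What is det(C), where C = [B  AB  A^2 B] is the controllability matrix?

-968

AB = [[6], [-6], [10]]
A^2B = [[-62], [40], [14]]
Controllability matrix C = [B  AB  A^2B] = [[-2, 6, -62], [2, -6, 40], [4, 10, 14]]
Expanding along the first row, det(C) = (-2)·((-6)·14 - 40·10) - 6·(2·14 - 40·4) + (-62)·(2·10 - (-6)·4) = (-2)·(-484) - 6·(-132) + (-62)·44 = -968
Since det(C) ≠ 0, rank(C) = 3 and the system is completely controllable.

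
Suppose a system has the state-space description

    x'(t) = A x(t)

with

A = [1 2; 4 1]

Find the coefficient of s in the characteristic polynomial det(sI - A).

For a 2×2 matrix, det(sI - A) = s^2 - (tr A)s + det A.
tr A = 2, det A = -7.
So p(s) = s^2 - 2s - 7.
The coefficient of s is -2.

-2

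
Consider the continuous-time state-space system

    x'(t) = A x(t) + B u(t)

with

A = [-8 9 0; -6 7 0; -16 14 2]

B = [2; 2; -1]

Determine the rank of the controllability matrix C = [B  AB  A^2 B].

2

AB = [[2], [2], [-6]]
A^2B = [[2], [2], [-16]]
Controllability matrix C = [B  AB  A^2B] = [[2, 2, 2], [2, 2, 2], [-1, -6, -16]]
The rows r1, r2, r3 of C are linearly dependent: -r1 + r2 = 0 (check each entry), so rank(C) ≤ 2.
The 2×2 minor from rows 1, 3, columns 1, 2 is 2·(-6) - 2·(-1) = -12 - (-2) = -10 ≠ 0, so rank(C) = 2.
rank(C) = 2 < n = 3, so the pair (A, B) is not completely controllable.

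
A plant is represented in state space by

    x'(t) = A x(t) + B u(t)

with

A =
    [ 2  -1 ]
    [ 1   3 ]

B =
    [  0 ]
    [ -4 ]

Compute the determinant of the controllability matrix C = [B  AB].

16

AB = [[4], [-12]]
Controllability matrix C = [B  AB] = [[0, 4], [-4, -12]]
det(C) = 0·(-12) - 4·(-4) = 0 - (-16) = 16
Since det(C) ≠ 0, rank(C) = 2 and the system is completely controllable.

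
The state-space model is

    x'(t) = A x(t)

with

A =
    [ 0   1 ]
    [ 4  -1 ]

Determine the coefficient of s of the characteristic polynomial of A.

For a 2×2 matrix, det(sI - A) = s^2 - (tr A)s + det A.
tr A = -1, det A = -4.
So p(s) = s^2 + s - 4.
The coefficient of s is 1.

1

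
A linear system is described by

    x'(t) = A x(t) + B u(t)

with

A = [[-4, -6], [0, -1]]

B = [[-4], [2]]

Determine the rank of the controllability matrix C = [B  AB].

AB = [[4], [-2]]
Controllability matrix C = [B  AB] = [[-4, 4], [2, -2]]
Every column of C is a scalar multiple of column 1 = [-4, 2] (multipliers 1, -1), so the columns span a one-dimensional space.
C ≠ 0, hence rank(C) = 1.
rank(C) = 1 < n = 2, so the pair (A, B) is not completely controllable.

1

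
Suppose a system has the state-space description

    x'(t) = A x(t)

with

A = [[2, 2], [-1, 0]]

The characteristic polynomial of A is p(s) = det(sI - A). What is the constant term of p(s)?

2

For a 2×2 matrix, det(sI - A) = s^2 - (tr A)s + det A.
tr A = 2, det A = 2.
So p(s) = s^2 - 2s + 2.
The constant term is 2.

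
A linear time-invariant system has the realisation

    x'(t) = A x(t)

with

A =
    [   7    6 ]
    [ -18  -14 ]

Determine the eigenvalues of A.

-5, -2

det(sI - A) = s^2 - (tr A)s + det A, with tr A = 7 + (-14) = -7 and det A = 7·(-14) - 6·(-18) = -98 - (-108) = 10.
So p(s) = det(sI - A) = s^2 + 7s + 10.
Factor s^2 + 7s + 10: two numbers with sum -7 and product 10 are -2 and -5, so s^2 + 7s + 10 = (s + 2)(s + 5).
Hence p(s) = (s + 2) (s + 5), with roots -5, -2.
All eigenvalues have negative real part, so the system is asymptotically stable.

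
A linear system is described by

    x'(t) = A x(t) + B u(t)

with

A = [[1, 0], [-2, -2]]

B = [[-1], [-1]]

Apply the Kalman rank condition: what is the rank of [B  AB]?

2

AB = [[-1], [4]]
Controllability matrix C = [B  AB] = [[-1, -1], [-1, 4]]
det(C) = (-1)·4 - (-1)·(-1) = -4 - 1 = -5 ≠ 0, so rank(C) = 2.
rank(C) = 2 = n, so the pair (A, B) is completely controllable.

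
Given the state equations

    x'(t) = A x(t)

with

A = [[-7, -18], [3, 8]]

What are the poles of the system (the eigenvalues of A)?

-1, 2

det(sI - A) = s^2 - (tr A)s + det A, with tr A = (-7) + 8 = 1 and det A = (-7)·8 - (-18)·3 = -56 - (-54) = -2.
So p(s) = det(sI - A) = s^2 - s - 2.
Factor s^2 - s - 2: two numbers with sum 1 and product -2 are 2 and -1, so s^2 - s - 2 = (s - 2)(s + 1).
Hence p(s) = (s - 2) (s + 1), with roots -1, 2.
At least one eigenvalue has non-negative real part, so the system is not asymptotically stable.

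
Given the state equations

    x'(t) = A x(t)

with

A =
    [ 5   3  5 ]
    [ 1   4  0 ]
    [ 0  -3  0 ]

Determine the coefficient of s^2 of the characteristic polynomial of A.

-9

Expand det(sI - A) for the 3×3 matrix.
p(s) = s^3 - 9s^2 + 17s + 15.
(Check: constant term = det(-A) = (-1)^3 det A = 15; coefficient of s^2 = -tr A = -9.)
The coefficient of s^2 is -9.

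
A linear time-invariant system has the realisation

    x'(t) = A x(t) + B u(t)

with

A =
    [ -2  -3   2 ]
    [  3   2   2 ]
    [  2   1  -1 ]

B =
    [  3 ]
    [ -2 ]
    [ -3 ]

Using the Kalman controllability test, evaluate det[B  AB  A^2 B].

AB = [[-6], [-1], [7]]
A^2B = [[29], [-6], [-20]]
Controllability matrix C = [B  AB  A^2B] = [[3, -6, 29], [-2, -1, -6], [-3, 7, -20]]
Expanding along the first row, det(C) = 3·((-1)·(-20) - (-6)·7) - (-6)·((-2)·(-20) - (-6)·(-3)) + 29·((-2)·7 - (-1)·(-3)) = 3·62 - (-6)·22 + 29·(-17) = -175
Since det(C) ≠ 0, rank(C) = 3 and the system is completely controllable.

-175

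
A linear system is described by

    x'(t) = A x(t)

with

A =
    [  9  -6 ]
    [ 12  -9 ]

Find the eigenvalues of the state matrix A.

-3, 3

det(sI - A) = s^2 - (tr A)s + det A, with tr A = 9 + (-9) = 0 and det A = 9·(-9) - (-6)·12 = -81 - (-72) = -9.
So p(s) = det(sI - A) = s^2 - 9.
Factor s^2 - 9: two numbers with sum 0 and product -9 are 3 and -3, so s^2 - 9 = (s - 3)(s + 3).
Hence p(s) = (s - 3) (s + 3), with roots -3, 3.
At least one eigenvalue has non-negative real part, so the system is not asymptotically stable.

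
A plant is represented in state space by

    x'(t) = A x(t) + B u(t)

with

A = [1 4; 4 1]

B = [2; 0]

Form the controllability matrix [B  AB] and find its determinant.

AB = [[2], [8]]
Controllability matrix C = [B  AB] = [[2, 2], [0, 8]]
det(C) = 2·8 - 2·0 = 16 - 0 = 16
Since det(C) ≠ 0, rank(C) = 2 and the system is completely controllable.

16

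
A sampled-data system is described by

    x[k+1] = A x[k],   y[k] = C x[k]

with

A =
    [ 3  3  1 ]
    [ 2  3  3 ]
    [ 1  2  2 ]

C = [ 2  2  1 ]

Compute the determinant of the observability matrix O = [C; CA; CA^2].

CA = [[11, 14, 10]]
CA^2 = [[71, 95, 73]]
Observability matrix O = [C; CA; CA^2] = [[2, 2, 1], [11, 14, 10], [71, 95, 73]]
Expanding along the first row, det(O) = 2·(14·73 - 10·95) - 2·(11·73 - 10·71) + 1·(11·95 - 14·71) = 2·72 - 2·93 + 1·51 = 9
Since det(O) ≠ 0, rank(O) = 3 and the system is completely observable.

9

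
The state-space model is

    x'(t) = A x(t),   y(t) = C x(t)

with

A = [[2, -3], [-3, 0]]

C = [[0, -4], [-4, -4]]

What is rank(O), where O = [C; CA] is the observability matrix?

2

CA = [[12, 0], [4, 12]]
Observability matrix O = [C; CA] = [[0, -4], [-4, -4], [12, 0], [4, 12]]
Take the 2×2 submatrix of O formed by rows 1, 2: [[0, -4], [-4, -4]]. Its determinant is 0·(-4) - (-4)·(-4) = 0 - 16 = -16 ≠ 0.
So rank(O) ≥ 2; since O has 2 columns, rank(O) = 2.
rank(O) = 2 = n, so the pair (A, C) is completely observable.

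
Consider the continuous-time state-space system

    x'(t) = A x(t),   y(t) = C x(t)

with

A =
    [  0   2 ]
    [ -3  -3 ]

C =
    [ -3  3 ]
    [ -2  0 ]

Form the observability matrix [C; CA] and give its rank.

2

CA = [[-9, -15], [0, -4]]
Observability matrix O = [C; CA] = [[-3, 3], [-2, 0], [-9, -15], [0, -4]]
Take the 2×2 submatrix of O formed by rows 1, 2: [[-3, 3], [-2, 0]]. Its determinant is (-3)·0 - 3·(-2) = 0 - (-6) = 6 ≠ 0.
So rank(O) ≥ 2; since O has 2 columns, rank(O) = 2.
rank(O) = 2 = n, so the pair (A, C) is completely observable.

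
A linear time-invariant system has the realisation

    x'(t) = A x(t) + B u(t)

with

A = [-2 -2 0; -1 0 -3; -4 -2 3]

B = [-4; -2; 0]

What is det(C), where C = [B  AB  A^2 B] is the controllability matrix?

AB = [[12], [4], [20]]
A^2B = [[-32], [-72], [4]]
Controllability matrix C = [B  AB  A^2B] = [[-4, 12, -32], [-2, 4, -72], [0, 20, 4]]
Expanding along the first row, det(C) = (-4)·(4·4 - (-72)·20) - 12·((-2)·4 - (-72)·0) + (-32)·((-2)·20 - 4·0) = (-4)·1456 - 12·(-8) + (-32)·(-40) = -4448
Since det(C) ≠ 0, rank(C) = 3 and the system is completely controllable.

-4448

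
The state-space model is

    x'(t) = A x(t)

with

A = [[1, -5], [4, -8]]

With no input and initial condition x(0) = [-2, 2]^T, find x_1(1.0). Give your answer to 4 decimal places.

det(sI - A) = s^2 - (tr A)s + det A, with tr A = 1 + (-8) = -7 and det A = 1·(-8) - (-5)·4 = -8 - (-20) = 12.
So p(s) = det(sI - A) = s^2 + 7s + 12.
Factor s^2 + 7s + 12: two numbers with sum -7 and product 12 are -3 and -4, so s^2 + 7s + 12 = (s + 3)(s + 4).
Hence p(s) = (s + 3) (s + 4), with roots -4, -3.
The eigenvalues -4, -3 are distinct and real, so A is diagonalisable and x(t) = e^{At} x(0) = V diag(e^{λ_i t}) V^{-1} x(0), where the columns of V are the eigenvectors.
λ = -4: A - (-4)I = [[5, -5], [4, -4]]. Row 1 gives 5·v1 + (-5)·v2 = 0, so take v_1 = [1, 1]^T.
λ = -3: A - (-3)I = [[4, -5], [4, -5]]. Row 1 gives 4·v1 + (-5)·v2 = 0, so take v_2 = [-5, -4]^T.
V = [v_1 v_2] = [[1, -5], [1, -4]] has det V = 1, so V^{-1} = adj(V)/det V = [[-4, 5], [-1, 1]].
Modal coordinates z(0) = V^{-1} x(0): (-4)·(-2) + 5·2 = 18; (-1)·(-2) + 1·2 = 4; so z(0) = [18, 4]^T.
x_1(t) = Σ_i (v_i)_1 · z_i(0) · e^{λ_i t} (row 1 of V times the modal terms).
x_1(1.0) = 1·18·e^{-4·1.0} + (-5)·4·e^{-3·1.0} = 18·0.018316 + (-20)·0.049787 = -0.6661.

-0.6661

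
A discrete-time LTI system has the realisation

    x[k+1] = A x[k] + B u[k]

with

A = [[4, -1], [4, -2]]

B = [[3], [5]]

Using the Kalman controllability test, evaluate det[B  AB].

-29

AB = [[7], [2]]
Controllability matrix C = [B  AB] = [[3, 7], [5, 2]]
det(C) = 3·2 - 7·5 = 6 - 35 = -29
Since det(C) ≠ 0, rank(C) = 2 and the system is completely controllable.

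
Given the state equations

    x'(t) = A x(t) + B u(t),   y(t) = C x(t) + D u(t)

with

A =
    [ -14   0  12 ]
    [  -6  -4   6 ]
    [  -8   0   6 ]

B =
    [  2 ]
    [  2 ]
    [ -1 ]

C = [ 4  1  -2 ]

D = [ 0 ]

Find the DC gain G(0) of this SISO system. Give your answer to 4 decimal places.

G(0) = C(-A)^{-1}B + D = -C A^{-1} B + D.
det A = -48, so A^{-1} = (1/-48)·adj(A) = [[1/2, 0, -1], [1/4, -1/4, -1/4], [2/3, 0, -7/6]]
A^{-1} B = [2, 1/4, 5/2]^T
C A^{-1} B = 13/4
G(0) = D - C A^{-1} B = 0 - (13/4) = -13/4 ≈ -3.2500

-3.2500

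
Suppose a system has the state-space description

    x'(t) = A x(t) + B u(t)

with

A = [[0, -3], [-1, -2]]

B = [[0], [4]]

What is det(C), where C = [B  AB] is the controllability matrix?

48

AB = [[-12], [-8]]
Controllability matrix C = [B  AB] = [[0, -12], [4, -8]]
det(C) = 0·(-8) - (-12)·4 = 0 - (-48) = 48
Since det(C) ≠ 0, rank(C) = 2 and the system is completely controllable.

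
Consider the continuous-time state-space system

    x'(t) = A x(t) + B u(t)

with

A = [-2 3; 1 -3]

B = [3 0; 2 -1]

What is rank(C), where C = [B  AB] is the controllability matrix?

AB = [[0, -3], [-3, 3]]
Controllability matrix C = [B  AB] = [[3, 0, 0, -3], [2, -1, -3, 3]]
Take the 2×2 submatrix of C formed by columns 1, 2: [[3, 0], [2, -1]]. Its determinant is 3·(-1) - 0·2 = -3 - 0 = -3 ≠ 0.
So rank(C) ≥ 2; since C has 2 rows, rank(C) = 2.
rank(C) = 2 = n, so the pair (A, B) is completely controllable.

2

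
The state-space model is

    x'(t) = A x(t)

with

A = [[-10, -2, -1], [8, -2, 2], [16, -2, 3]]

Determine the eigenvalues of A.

det(sI - A) = s^3 - (tr A)s^2 + (M11 + M22 + M33)s - det A, where Mii is the 2×2 principal minor of A obtained by deleting row i and column i.
tr A = (-10) + (-2) + 3 = -9; M11 = (-2)·3 - 2·(-2) = -6 - (-4) = -2; M22 = (-10)·3 - (-1)·16 = -30 - (-16) = -14; M33 = (-10)·(-2) - (-2)·8 = 20 - (-16) = 36; sum of minors = 20.
det A = (-10)·((-2)·3 - 2·(-2)) - (-2)·(8·3 - 2·16) + (-1)·(8·(-2) - (-2)·16) = (-10)·(-2) - (-2)·(-8) + (-1)·16 = -12.
So p(s) = det(sI - A) = s^3 + 9s^2 + 20s + 12.
Rational-root test: any integer root divides 12. Testing small divisors, s = -1 works: p(-1) = -1 + 9 + (-20) + 12 = 0, so (s + 1) is a factor.
Dividing, p(s) = (s + 1)(s^2 + 8s + 12).
Factor s^2 + 8s + 12: two numbers with sum -8 and product 12 are -2 and -6, so s^2 + 8s + 12 = (s + 2)(s + 6).
Hence p(s) = (s + 1) (s + 2) (s + 6), with roots -6, -2, -1.
All eigenvalues have negative real part, so the system is asymptotically stable.

-6, -2, -1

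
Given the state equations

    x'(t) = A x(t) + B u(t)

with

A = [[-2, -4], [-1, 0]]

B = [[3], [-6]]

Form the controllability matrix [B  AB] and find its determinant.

99

AB = [[18], [-3]]
Controllability matrix C = [B  AB] = [[3, 18], [-6, -3]]
det(C) = 3·(-3) - 18·(-6) = -9 - (-108) = 99
Since det(C) ≠ 0, rank(C) = 2 and the system is completely controllable.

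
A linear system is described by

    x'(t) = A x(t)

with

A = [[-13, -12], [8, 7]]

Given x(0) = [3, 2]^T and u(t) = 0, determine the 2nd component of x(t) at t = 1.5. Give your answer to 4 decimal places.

det(sI - A) = s^2 - (tr A)s + det A, with tr A = (-13) + 7 = -6 and det A = (-13)·7 - (-12)·8 = -91 - (-96) = 5.
So p(s) = det(sI - A) = s^2 + 6s + 5.
Factor s^2 + 6s + 5: two numbers with sum -6 and product 5 are -1 and -5, so s^2 + 6s + 5 = (s + 1)(s + 5).
Hence p(s) = (s + 1) (s + 5), with roots -5, -1.
The eigenvalues -5, -1 are distinct and real, so A is diagonalisable and x(t) = e^{At} x(0) = V diag(e^{λ_i t}) V^{-1} x(0), where the columns of V are the eigenvectors.
λ = -5: A - (-5)I = [[-8, -12], [8, 12]]. Row 1 gives (-8)·v1 + (-12)·v2 = 0, so take v_1 = [3, -2]^T.
λ = -1: A - (-1)I = [[-12, -12], [8, 8]]. Row 1 gives (-12)·v1 + (-12)·v2 = 0, so take v_2 = [1, -1]^T.
V = [v_1 v_2] = [[3, 1], [-2, -1]] has det V = -1, so V^{-1} = adj(V)/det V = [[1, 1], [-2, -3]].
Modal coordinates z(0) = V^{-1} x(0): 1·3 + 1·2 = 5; (-2)·3 + (-3)·2 = -12; so z(0) = [5, -12]^T.
x_2(t) = Σ_i (v_i)_2 · z_i(0) · e^{λ_i t} (row 2 of V times the modal terms).
x_2(1.5) = (-2)·5·e^{-5·1.5} + (-1)·(-12)·e^{-1·1.5} = (-10)·0.000553 + 12·0.223130 = 2.6720.

2.6720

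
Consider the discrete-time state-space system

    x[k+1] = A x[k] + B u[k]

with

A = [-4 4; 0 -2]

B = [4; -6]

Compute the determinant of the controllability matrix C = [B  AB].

AB = [[-40], [12]]
Controllability matrix C = [B  AB] = [[4, -40], [-6, 12]]
det(C) = 4·12 - (-40)·(-6) = 48 - 240 = -192
Since det(C) ≠ 0, rank(C) = 2 and the system is completely controllable.

-192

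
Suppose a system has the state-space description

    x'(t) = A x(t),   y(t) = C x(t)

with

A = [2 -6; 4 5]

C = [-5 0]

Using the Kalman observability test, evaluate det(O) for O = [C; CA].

-150

CA = [[-10, 30]]
Observability matrix O = [C; CA] = [[-5, 0], [-10, 30]]
det(O) = (-5)·30 - 0·(-10) = -150 - 0 = -150
Since det(O) ≠ 0, rank(O) = 2 and the system is completely observable.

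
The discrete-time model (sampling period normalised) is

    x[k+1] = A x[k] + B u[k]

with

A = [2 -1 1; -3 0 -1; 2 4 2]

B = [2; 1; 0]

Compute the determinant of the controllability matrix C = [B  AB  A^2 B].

462

AB = [[3], [-6], [8]]
A^2B = [[20], [-17], [-2]]
Controllability matrix C = [B  AB  A^2B] = [[2, 3, 20], [1, -6, -17], [0, 8, -2]]
Expanding along the first row, det(C) = 2·((-6)·(-2) - (-17)·8) - 3·(1·(-2) - (-17)·0) + 20·(1·8 - (-6)·0) = 2·148 - 3·(-2) + 20·8 = 462
Since det(C) ≠ 0, rank(C) = 3 and the system is completely controllable.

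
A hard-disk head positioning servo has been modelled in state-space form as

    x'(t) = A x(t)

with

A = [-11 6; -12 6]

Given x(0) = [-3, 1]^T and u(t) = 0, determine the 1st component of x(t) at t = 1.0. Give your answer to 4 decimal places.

det(sI - A) = s^2 - (tr A)s + det A, with tr A = (-11) + 6 = -5 and det A = (-11)·6 - 6·(-12) = -66 - (-72) = 6.
So p(s) = det(sI - A) = s^2 + 5s + 6.
Factor s^2 + 5s + 6: two numbers with sum -5 and product 6 are -2 and -3, so s^2 + 5s + 6 = (s + 2)(s + 3).
Hence p(s) = (s + 2) (s + 3), with roots -3, -2.
The eigenvalues -3, -2 are distinct and real, so A is diagonalisable and x(t) = e^{At} x(0) = V diag(e^{λ_i t}) V^{-1} x(0), where the columns of V are the eigenvectors.
λ = -3: A - (-3)I = [[-8, 6], [-12, 9]]. Row 1 gives (-8)·v1 + 6·v2 = 0, so take v_1 = [-3, -4]^T.
λ = -2: A - (-2)I = [[-9, 6], [-12, 8]]. Row 1 gives (-9)·v1 + 6·v2 = 0, so take v_2 = [2, 3]^T.
V = [v_1 v_2] = [[-3, 2], [-4, 3]] has det V = -1, so V^{-1} = adj(V)/det V = [[-3, 2], [-4, 3]].
Modal coordinates z(0) = V^{-1} x(0): (-3)·(-3) + 2·1 = 11; (-4)·(-3) + 3·1 = 15; so z(0) = [11, 15]^T.
x_1(t) = Σ_i (v_i)_1 · z_i(0) · e^{λ_i t} (row 1 of V times the modal terms).
x_1(1.0) = (-3)·11·e^{-3·1.0} + 2·15·e^{-2·1.0} = (-33)·0.049787 + 30·0.135335 = 2.4171.

2.4171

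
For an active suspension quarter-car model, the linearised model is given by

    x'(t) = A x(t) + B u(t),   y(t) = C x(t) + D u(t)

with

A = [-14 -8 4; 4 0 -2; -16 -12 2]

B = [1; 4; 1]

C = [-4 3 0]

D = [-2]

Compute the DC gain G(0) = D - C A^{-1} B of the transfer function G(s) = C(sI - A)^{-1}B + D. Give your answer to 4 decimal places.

G(0) = C(-A)^{-1}B + D = -C A^{-1} B + D.
det A = -48, so A^{-1} = (1/-48)·adj(A) = [[1/2, 2/3, -1/3], [-1/2, -3/4, 1/4], [1, 5/6, -2/3]]
A^{-1} B = [17/6, -13/4, 11/3]^T
C A^{-1} B = -253/12
G(0) = D - C A^{-1} B = -2 - (-253/12) = 229/12 ≈ 19.0833

19.0833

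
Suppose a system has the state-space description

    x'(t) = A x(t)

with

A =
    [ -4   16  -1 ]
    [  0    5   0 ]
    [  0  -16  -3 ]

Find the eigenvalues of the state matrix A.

-4, -3, 5

det(sI - A) = s^3 - (tr A)s^2 + (M11 + M22 + M33)s - det A, where Mii is the 2×2 principal minor of A obtained by deleting row i and column i.
tr A = (-4) + 5 + (-3) = -2; M11 = 5·(-3) - 0·(-16) = -15 - 0 = -15; M22 = (-4)·(-3) - (-1)·0 = 12 - 0 = 12; M33 = (-4)·5 - 16·0 = -20 - 0 = -20; sum of minors = -23.
det A = (-4)·(5·(-3) - 0·(-16)) - 16·(0·(-3) - 0·0) + (-1)·(0·(-16) - 5·0) = (-4)·(-15) - 16·0 + (-1)·0 = 60.
So p(s) = det(sI - A) = s^3 + 2s^2 - 23s - 60.
Rational-root test: any integer root divides -60. Testing small divisors, s = -3 works: p(-3) = -27 + 18 + 69 + (-60) = 0, so (s + 3) is a factor.
Dividing, p(s) = (s + 3)(s^2 - s - 20).
Factor s^2 - s - 20: two numbers with sum 1 and product -20 are 5 and -4, so s^2 - s - 20 = (s - 5)(s + 4).
Hence p(s) = (s - 5) (s + 3) (s + 4), with roots -4, -3, 5.
At least one eigenvalue has non-negative real part, so the system is not asymptotically stable.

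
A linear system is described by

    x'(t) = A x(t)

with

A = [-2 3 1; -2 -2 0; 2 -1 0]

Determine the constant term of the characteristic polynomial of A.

-6

Expand det(sI - A) for the 3×3 matrix.
p(s) = s^3 + 4s^2 + 8s - 6.
(Check: constant term = det(-A) = (-1)^3 det A = -6; coefficient of s^2 = -tr A = 4.)
The constant term is -6.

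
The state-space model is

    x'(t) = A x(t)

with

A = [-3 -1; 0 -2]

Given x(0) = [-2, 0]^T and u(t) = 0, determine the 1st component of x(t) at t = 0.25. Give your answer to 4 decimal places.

det(sI - A) = s^2 - (tr A)s + det A, with tr A = (-3) + (-2) = -5 and det A = (-3)·(-2) - (-1)·0 = 6 - 0 = 6.
So p(s) = det(sI - A) = s^2 + 5s + 6.
Factor s^2 + 5s + 6: two numbers with sum -5 and product 6 are -2 and -3, so s^2 + 5s + 6 = (s + 2)(s + 3).
Hence p(s) = (s + 2) (s + 3), with roots -3, -2.
The eigenvalues -3, -2 are distinct and real, so A is diagonalisable and x(t) = e^{At} x(0) = V diag(e^{λ_i t}) V^{-1} x(0), where the columns of V are the eigenvectors.
λ = -3: A - (-3)I = [[0, -1], [0, 1]]. Row 1 gives 0·v1 + (-1)·v2 = 0, so take v_1 = [1, 0]^T.
λ = -2: A - (-2)I = [[-1, -1], [0, 0]]. Row 1 gives (-1)·v1 + (-1)·v2 = 0, so take v_2 = [-1, 1]^T.
V = [v_1 v_2] = [[1, -1], [0, 1]] has det V = 1, so V^{-1} = adj(V)/det V = [[1, 1], [0, 1]].
Modal coordinates z(0) = V^{-1} x(0): 1·(-2) + 1·0 = -2; 0·(-2) + 1·0 = 0; so z(0) = [-2, 0]^T.
x_1(t) = Σ_i (v_i)_1 · z_i(0) · e^{λ_i t} (row 1 of V times the modal terms).
x_1(0.25) = 1·(-2)·e^{-3·0.25} + (-1)·0·e^{-2·0.25} = (-2)·0.472367 + 0·0.606531 = -0.9447.

-0.9447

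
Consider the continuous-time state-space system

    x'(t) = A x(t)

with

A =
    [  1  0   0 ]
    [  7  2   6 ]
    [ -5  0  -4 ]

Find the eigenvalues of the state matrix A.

-4, 1, 2

det(sI - A) = s^3 - (tr A)s^2 + (M11 + M22 + M33)s - det A, where Mii is the 2×2 principal minor of A obtained by deleting row i and column i.
tr A = 1 + 2 + (-4) = -1; M11 = 2·(-4) - 6·0 = -8 - 0 = -8; M22 = 1·(-4) - 0·(-5) = -4 - 0 = -4; M33 = 1·2 - 0·7 = 2 - 0 = 2; sum of minors = -10.
det A = 1·(2·(-4) - 6·0) - 0·(7·(-4) - 6·(-5)) + 0·(7·0 - 2·(-5)) = 1·(-8) - 0·2 + 0·10 = -8.
So p(s) = det(sI - A) = s^3 + s^2 - 10s + 8.
Rational-root test: any integer root divides 8. Testing small divisors, s = 1 works: p(1) = 1 + 1 + (-10) + 8 = 0, so (s - 1) is a factor.
Dividing, p(s) = (s - 1)(s^2 + 2s - 8).
Factor s^2 + 2s - 8: two numbers with sum -2 and product -8 are 2 and -4, so s^2 + 2s - 8 = (s - 2)(s + 4).
Hence p(s) = (s - 2) (s - 1) (s + 4), with roots -4, 1, 2.
At least one eigenvalue has non-negative real part, so the system is not asymptotically stable.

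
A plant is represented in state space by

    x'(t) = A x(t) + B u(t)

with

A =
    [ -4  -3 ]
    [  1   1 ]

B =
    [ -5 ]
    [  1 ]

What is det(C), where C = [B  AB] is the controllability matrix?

3

AB = [[17], [-4]]
Controllability matrix C = [B  AB] = [[-5, 17], [1, -4]]
det(C) = (-5)·(-4) - 17·1 = 20 - 17 = 3
Since det(C) ≠ 0, rank(C) = 2 and the system is completely controllable.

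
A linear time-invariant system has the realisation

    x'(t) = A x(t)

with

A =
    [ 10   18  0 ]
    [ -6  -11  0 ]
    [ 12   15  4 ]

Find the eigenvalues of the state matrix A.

-2, 1, 4

det(sI - A) = s^3 - (tr A)s^2 + (M11 + M22 + M33)s - det A, where Mii is the 2×2 principal minor of A obtained by deleting row i and column i.
tr A = 10 + (-11) + 4 = 3; M11 = (-11)·4 - 0·15 = -44 - 0 = -44; M22 = 10·4 - 0·12 = 40 - 0 = 40; M33 = 10·(-11) - 18·(-6) = -110 - (-108) = -2; sum of minors = -6.
det A = 10·((-11)·4 - 0·15) - 18·((-6)·4 - 0·12) + 0·((-6)·15 - (-11)·12) = 10·(-44) - 18·(-24) + 0·42 = -8.
So p(s) = det(sI - A) = s^3 - 3s^2 - 6s + 8.
Rational-root test: any integer root divides 8. Testing small divisors, s = 1 works: p(1) = 1 + (-3) + (-6) + 8 = 0, so (s - 1) is a factor.
Dividing, p(s) = (s - 1)(s^2 - 2s - 8).
Factor s^2 - 2s - 8: two numbers with sum 2 and product -8 are 4 and -2, so s^2 - 2s - 8 = (s - 4)(s + 2).
Hence p(s) = (s - 4) (s - 1) (s + 2), with roots -2, 1, 4.
At least one eigenvalue has non-negative real part, so the system is not asymptotically stable.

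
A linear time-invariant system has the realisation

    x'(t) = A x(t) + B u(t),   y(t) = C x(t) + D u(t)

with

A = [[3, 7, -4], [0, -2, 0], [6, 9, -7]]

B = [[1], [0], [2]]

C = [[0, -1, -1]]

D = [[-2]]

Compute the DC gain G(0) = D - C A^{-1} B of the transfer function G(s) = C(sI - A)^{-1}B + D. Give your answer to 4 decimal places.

-2.0000

G(0) = C(-A)^{-1}B + D = -C A^{-1} B + D.
det A = -6, so A^{-1} = (1/-6)·adj(A) = [[-7/3, -13/6, 4/3], [0, -1/2, 0], [-2, -5/2, 1]]
A^{-1} B = [1/3, 0, 0]^T
C A^{-1} B = 0
G(0) = D - C A^{-1} B = -2 - (0) = -2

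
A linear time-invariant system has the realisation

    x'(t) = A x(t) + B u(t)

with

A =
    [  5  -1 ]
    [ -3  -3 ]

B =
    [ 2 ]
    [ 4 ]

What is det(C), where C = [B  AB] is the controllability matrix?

AB = [[6], [-18]]
Controllability matrix C = [B  AB] = [[2, 6], [4, -18]]
det(C) = 2·(-18) - 6·4 = -36 - 24 = -60
Since det(C) ≠ 0, rank(C) = 2 and the system is completely controllable.

-60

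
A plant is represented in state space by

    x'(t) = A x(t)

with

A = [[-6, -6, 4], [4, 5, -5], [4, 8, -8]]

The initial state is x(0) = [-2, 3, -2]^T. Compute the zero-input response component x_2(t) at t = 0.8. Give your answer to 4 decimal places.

2.3057

det(sI - A) = s^3 - (tr A)s^2 + (M11 + M22 + M33)s - det A, where Mii is the 2×2 principal minor of A obtained by deleting row i and column i.
tr A = (-6) + 5 + (-8) = -9; M11 = 5·(-8) - (-5)·8 = -40 - (-40) = 0; M22 = (-6)·(-8) - 4·4 = 48 - 16 = 32; M33 = (-6)·5 - (-6)·4 = -30 - (-24) = -6; sum of minors = 26.
det A = (-6)·(5·(-8) - (-5)·8) - (-6)·(4·(-8) - (-5)·4) + 4·(4·8 - 5·4) = (-6)·0 - (-6)·(-12) + 4·12 = -24.
So p(s) = det(sI - A) = s^3 + 9s^2 + 26s + 24.
Rational-root test: any integer root divides 24. Testing small divisors, s = -2 works: p(-2) = -8 + 36 + (-52) + 24 = 0, so (s + 2) is a factor.
Dividing, p(s) = (s + 2)(s^2 + 7s + 12).
Factor s^2 + 7s + 12: two numbers with sum -7 and product 12 are -3 and -4, so s^2 + 7s + 12 = (s + 3)(s + 4).
Hence p(s) = (s + 2) (s + 3) (s + 4), with roots -4, -3, -2.
The eigenvalues -4, -3, -2 are distinct and real, so A is diagonalisable and x(t) = e^{At} x(0) = V diag(e^{λ_i t}) V^{-1} x(0), where the columns of V are the eigenvectors.
λ = -4: A - (-4)I = [[-2, -6, 4], [4, 9, -5], [4, 8, -4]]. v must be orthogonal to every row; (row 1) × (row 2) = [-6, 6, 6], so take v_1 = [1, -1, -1]^T.
λ = -3: A - (-3)I = [[-3, -6, 4], [4, 8, -5], [4, 8, -5]]. v must be orthogonal to every row; (row 1) × (row 2) = [-2, 1, 0], so take v_2 = [-2, 1, 0]^T.
λ = -2: A - (-2)I = [[-4, -6, 4], [4, 7, -5], [4, 8, -6]]. v must be orthogonal to every row; (row 1) × (row 2) = [2, -4, -4], so take v_3 = [-1, 2, 2]^T.
V = [v_1 v_2 v_3] = [[1, -2, -1], [-1, 1, 2], [-1, 0, 2]] has det V = 1, so V^{-1} = adj(V)/det V = [[2, 4, -3], [0, 1, -1], [1, 2, -1]].
Modal coordinates z(0) = V^{-1} x(0): 2·(-2) + 4·3 + (-3)·(-2) = 14; 0·(-2) + 1·3 + (-1)·(-2) = 5; 1·(-2) + 2·3 + (-1)·(-2) = 6; so z(0) = [14, 5, 6]^T.
x_2(t) = Σ_i (v_i)_2 · z_i(0) · e^{λ_i t} (row 2 of V times the modal terms).
x_2(0.8) = (-1)·14·e^{-4·0.8} + 1·5·e^{-3·0.8} + 2·6·e^{-2·0.8} = (-14)·0.040762 + 5·0.090718 + 12·0.201897 = 2.3057.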